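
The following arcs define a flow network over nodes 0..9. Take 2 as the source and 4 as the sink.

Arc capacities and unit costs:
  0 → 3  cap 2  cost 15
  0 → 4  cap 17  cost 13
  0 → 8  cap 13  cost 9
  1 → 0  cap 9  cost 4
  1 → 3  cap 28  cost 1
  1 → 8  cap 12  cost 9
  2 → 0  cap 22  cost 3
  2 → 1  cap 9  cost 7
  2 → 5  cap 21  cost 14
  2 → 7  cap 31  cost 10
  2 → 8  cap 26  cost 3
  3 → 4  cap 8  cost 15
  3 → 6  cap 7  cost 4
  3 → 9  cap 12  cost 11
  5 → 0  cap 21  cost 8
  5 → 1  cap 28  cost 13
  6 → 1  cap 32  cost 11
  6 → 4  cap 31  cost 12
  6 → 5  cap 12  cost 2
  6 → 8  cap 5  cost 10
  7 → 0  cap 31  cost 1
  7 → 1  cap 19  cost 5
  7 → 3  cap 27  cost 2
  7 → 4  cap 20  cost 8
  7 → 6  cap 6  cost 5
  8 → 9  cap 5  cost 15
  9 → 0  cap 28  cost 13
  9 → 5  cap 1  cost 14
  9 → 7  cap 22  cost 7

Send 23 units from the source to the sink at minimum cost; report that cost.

shortest-cost path #1: 2→0→4 push 17 @ unit cost 16 (adds 272)
shortest-cost path #2: 2→7→4 push 6 @ unit cost 18 (adds 108)
total cost = 380

Minimum cost for 23 units: 380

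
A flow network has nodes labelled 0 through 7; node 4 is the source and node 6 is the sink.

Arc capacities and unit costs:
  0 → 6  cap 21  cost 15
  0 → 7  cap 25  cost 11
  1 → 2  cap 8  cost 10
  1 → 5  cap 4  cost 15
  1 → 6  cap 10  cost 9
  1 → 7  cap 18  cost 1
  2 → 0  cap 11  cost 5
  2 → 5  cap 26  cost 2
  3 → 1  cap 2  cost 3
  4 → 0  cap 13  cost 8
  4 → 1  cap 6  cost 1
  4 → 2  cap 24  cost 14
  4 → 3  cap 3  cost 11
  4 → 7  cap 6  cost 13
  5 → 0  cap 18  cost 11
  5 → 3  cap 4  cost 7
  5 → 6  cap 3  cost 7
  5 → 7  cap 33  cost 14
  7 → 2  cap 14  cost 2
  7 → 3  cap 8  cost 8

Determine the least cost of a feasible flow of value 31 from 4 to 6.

Minimum cost for 31 units: 712

shortest-cost path #1: 4→1→6 push 6 @ unit cost 10 (adds 60)
shortest-cost path #2: 4→0→6 push 13 @ unit cost 23 (adds 299)
shortest-cost path #3: 4→2→5→6 push 3 @ unit cost 23 (adds 69)
shortest-cost path #4: 4→3→1→6 push 2 @ unit cost 23 (adds 46)
shortest-cost path #5: 4→2→0→6 push 7 @ unit cost 34 (adds 238)
total cost = 712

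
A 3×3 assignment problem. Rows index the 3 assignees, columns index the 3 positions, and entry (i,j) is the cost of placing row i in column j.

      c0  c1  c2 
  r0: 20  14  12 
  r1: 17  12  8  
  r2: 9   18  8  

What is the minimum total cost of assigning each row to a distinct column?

Minimum assignment cost: 31

optimal assignment: row0→col1 (cost 14), row1→col2 (cost 8), row2→col0 (cost 9)
total = 14 + 8 + 9 = 31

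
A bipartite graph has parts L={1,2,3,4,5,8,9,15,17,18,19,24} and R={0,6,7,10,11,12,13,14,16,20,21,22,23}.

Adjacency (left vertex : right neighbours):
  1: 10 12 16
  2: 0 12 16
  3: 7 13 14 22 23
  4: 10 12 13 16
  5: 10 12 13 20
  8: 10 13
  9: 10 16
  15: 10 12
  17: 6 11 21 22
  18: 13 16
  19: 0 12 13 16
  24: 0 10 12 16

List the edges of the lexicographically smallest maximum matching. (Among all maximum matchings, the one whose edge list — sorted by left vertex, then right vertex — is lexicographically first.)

Lex-smallest maximum matching: {(1,10), (2,0), (3,7), (4,12), (5,20), (8,13), (9,16), (17,6)}

|M| = 8 (so the lex-smallest maximum matching has 8 edges)
process left vertices in ascending order; for each, take the smallest-labelled available neighbour that still permits 8 edges overall, or leave it unmatched if none does
lex-smallest matching: {1-10, 2-0, 3-7, 4-12, 5-20, 8-13, 9-16, 17-6}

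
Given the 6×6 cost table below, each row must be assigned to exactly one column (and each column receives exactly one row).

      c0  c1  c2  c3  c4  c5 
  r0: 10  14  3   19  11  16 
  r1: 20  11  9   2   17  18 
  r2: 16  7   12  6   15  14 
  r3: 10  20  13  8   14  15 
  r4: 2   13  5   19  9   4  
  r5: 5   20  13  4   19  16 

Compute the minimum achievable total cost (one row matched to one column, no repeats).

Minimum assignment cost: 35

optimal assignment: row0→col2 (cost 3), row1→col3 (cost 2), row2→col1 (cost 7), row3→col4 (cost 14), row4→col5 (cost 4), row5→col0 (cost 5)
total = 3 + 2 + 7 + 14 + 4 + 5 = 35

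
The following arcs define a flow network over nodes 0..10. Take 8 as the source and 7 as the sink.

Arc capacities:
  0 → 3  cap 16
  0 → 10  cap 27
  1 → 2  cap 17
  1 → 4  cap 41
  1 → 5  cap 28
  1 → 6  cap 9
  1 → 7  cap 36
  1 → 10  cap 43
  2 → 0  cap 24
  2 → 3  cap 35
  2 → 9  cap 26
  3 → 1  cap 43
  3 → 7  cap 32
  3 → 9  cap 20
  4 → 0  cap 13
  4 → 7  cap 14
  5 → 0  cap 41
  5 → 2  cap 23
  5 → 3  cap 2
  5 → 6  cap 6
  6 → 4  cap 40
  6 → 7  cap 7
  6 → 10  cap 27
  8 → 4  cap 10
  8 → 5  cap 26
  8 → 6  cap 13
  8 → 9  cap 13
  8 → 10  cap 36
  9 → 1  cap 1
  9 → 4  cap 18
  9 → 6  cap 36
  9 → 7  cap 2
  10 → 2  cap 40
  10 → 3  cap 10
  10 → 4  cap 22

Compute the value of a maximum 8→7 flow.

augment #1: 8→4→7 bottleneck 10, total now 10
augment #2: 8→6→7 bottleneck 7, total now 17
augment #3: 8→9→7 bottleneck 2, total now 19
augment #4: 8→5→3→7 bottleneck 2, total now 21
augment #5: 8→6→4→7 bottleneck 4, total now 25
augment #6: 8→9→1→7 bottleneck 1, total now 26
augment #7: 8→10→3→7 bottleneck 10, total now 36
augment #8: 8→5→0→3→7 bottleneck 16, total now 52
augment #9: 8→5→2→3→7 bottleneck 4, total now 56
augment #10: 8→5→2→3→1→7 bottleneck 4, total now 60
augment #11: 8→10→2→3→1→7 bottleneck 26, total now 86
augment #12: 8→6→10→2→3→1→7 bottleneck 1, total now 87

Maximum flow value: 87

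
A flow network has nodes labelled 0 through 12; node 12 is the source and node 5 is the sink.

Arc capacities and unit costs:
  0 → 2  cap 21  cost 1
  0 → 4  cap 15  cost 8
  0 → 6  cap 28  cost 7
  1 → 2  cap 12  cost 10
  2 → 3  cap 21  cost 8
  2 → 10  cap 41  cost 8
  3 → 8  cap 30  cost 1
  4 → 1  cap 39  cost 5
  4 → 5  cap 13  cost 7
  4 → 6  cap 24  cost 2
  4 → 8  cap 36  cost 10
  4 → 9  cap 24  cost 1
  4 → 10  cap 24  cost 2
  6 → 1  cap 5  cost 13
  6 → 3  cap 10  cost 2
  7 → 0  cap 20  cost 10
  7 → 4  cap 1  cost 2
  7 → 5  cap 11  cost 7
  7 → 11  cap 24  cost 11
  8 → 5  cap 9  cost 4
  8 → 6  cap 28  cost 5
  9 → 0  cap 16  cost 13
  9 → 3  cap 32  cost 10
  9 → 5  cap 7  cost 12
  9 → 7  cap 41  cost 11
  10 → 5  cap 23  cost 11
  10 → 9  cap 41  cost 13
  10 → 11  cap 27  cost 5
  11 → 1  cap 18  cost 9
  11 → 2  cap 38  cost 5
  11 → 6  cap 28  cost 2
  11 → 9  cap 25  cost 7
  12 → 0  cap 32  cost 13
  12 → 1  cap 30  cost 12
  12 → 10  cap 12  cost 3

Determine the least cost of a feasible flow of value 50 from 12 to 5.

Minimum cost for 50 units: 1392

shortest-cost path #1: 12→10→5 push 12 @ unit cost 14 (adds 168)
shortest-cost path #2: 12→0→2→3→8→5 push 9 @ unit cost 27 (adds 243)
shortest-cost path #3: 12→0→4→5 push 13 @ unit cost 28 (adds 364)
shortest-cost path #4: 12→0→2→10→5 push 10 @ unit cost 33 (adds 330)
shortest-cost path #5: 12→1→2→10→5 push 1 @ unit cost 41 (adds 41)
shortest-cost path #6: 12→1→2→0→4→9→5 push 2 @ unit cost 42 (adds 84)
shortest-cost path #7: 12→1→2→10→11→9→5 push 3 @ unit cost 54 (adds 162)
total cost = 1392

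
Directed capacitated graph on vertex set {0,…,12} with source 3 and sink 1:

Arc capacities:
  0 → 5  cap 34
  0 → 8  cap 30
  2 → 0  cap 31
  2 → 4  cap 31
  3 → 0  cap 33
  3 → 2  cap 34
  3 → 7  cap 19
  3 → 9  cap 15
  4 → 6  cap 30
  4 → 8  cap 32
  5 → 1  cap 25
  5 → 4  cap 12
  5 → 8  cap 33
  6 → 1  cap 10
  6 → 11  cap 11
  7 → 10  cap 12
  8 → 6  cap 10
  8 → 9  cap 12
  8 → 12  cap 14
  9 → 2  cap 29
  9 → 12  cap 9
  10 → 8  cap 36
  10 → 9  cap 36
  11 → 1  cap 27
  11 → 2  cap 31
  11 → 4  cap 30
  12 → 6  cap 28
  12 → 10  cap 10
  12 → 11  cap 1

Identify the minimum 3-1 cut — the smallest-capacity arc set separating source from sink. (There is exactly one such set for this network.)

Min-cut arcs: {(5,1), (6,1), (6,11), (12,11)} (total capacity 47)

augment #1: 3→0→5→1 push 25
augment #2: 3→0→8→6→1 push 8
augment #3: 3→2→4→6→1 push 2
augment #4: 3→9→12→11→1 push 1
augment #5: 3→2→4→6→11→1 push 11
max flow = 47; residual-reachable set from 3 gives S-side
cut edges (S→T): {(5,1), (6,1), (6,11), (12,11)} total cap 47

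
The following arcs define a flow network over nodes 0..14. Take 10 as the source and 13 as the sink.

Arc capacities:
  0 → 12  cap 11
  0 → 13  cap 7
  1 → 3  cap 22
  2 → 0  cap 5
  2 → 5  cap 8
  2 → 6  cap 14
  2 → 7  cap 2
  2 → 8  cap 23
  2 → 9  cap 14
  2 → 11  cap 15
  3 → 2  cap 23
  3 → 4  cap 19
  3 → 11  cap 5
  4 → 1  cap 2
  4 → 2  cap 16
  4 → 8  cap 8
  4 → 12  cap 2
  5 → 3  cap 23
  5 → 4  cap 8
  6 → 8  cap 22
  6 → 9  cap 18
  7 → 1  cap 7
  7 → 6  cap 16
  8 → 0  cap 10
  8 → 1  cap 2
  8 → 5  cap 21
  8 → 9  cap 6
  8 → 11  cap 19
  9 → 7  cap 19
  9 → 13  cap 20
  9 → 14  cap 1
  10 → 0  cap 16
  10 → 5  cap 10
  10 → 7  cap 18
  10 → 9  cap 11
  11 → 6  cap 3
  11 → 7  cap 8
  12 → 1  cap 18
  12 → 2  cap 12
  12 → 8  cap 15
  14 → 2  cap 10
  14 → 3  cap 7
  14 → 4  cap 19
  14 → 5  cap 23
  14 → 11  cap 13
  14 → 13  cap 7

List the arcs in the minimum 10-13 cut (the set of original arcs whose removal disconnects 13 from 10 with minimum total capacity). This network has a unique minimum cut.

Min-cut arcs: {(0,13), (9,13), (9,14)} (total capacity 28)

augment #1: 10→0→13 push 7
augment #2: 10→9→13 push 11
augment #3: 10→7→6→9→13 push 9
augment #4: 10→7→6→9→14→13 push 1
max flow = 28; residual-reachable set from 10 gives S-side
cut edges (S→T): {(0,13), (9,13), (9,14)} total cap 28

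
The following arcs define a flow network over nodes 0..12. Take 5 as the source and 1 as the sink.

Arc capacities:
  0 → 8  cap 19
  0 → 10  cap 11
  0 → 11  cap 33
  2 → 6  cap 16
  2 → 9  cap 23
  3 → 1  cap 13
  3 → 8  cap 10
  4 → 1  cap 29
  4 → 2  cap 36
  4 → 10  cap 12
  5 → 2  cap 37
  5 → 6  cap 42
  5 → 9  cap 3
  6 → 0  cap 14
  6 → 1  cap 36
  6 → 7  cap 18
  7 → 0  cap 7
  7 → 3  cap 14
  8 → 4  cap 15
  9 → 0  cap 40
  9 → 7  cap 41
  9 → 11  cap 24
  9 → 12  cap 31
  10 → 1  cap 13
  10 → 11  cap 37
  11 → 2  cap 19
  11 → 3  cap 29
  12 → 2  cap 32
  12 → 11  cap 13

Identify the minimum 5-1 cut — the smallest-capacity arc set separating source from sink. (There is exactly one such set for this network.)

Min-cut arcs: {(0,10), (3,1), (6,1), (8,4)} (total capacity 75)

augment #1: 5→6→1 push 36
augment #2: 5→6→0→10→1 push 6
augment #3: 5→9→0→10→1 push 3
augment #4: 5→2→6→0→10→1 push 2
augment #5: 5→2→6→7→3→1 push 13
augment #6: 5→2→6→0→8→4→1 push 1
augment #7: 5→2→9→0→8→4→1 push 14
max flow = 75; residual-reachable set from 5 gives S-side
cut edges (S→T): {(0,10), (3,1), (6,1), (8,4)} total cap 75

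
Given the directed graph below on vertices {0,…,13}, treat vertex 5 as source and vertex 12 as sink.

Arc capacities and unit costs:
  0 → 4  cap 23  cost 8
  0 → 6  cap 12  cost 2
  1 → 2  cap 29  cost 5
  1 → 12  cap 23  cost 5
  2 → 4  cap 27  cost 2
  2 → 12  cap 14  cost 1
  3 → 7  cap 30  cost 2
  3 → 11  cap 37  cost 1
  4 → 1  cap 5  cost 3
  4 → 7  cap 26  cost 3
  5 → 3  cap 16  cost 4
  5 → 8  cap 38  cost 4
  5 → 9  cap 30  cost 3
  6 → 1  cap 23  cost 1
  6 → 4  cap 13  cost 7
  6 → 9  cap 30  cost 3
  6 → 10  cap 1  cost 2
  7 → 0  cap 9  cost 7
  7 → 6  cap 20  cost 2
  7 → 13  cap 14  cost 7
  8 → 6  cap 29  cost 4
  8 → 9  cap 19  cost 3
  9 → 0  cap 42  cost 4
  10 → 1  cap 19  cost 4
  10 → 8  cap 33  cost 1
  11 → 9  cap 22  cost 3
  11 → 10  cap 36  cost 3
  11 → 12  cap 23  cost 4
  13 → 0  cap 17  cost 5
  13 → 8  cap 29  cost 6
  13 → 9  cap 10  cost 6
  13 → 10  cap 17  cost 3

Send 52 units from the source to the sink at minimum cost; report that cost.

Minimum cost for 52 units: 872

shortest-cost path #1: 5→3→11→12 push 16 @ unit cost 9 (adds 144)
shortest-cost path #2: 5→8→6→1→12 push 23 @ unit cost 14 (adds 322)
shortest-cost path #3: 5→8→6→10→1→2→12 push 1 @ unit cost 20 (adds 20)
shortest-cost path #4: 5→9→0→4→1→2→12 push 5 @ unit cost 24 (adds 120)
shortest-cost path #5: 5→9→0→4→7→13→10→1→2→12 push 7 @ unit cost 38 (adds 266)
total cost = 872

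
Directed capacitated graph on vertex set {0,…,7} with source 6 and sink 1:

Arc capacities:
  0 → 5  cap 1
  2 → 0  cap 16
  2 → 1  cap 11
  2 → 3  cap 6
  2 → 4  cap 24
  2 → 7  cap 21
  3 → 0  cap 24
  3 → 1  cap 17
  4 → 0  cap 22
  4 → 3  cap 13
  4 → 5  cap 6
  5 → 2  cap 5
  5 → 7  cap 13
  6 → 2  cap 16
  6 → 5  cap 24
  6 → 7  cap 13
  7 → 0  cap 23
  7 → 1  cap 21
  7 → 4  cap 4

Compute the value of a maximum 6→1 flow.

Maximum flow value: 46

augment #1: 6→2→1 bottleneck 11, total now 11
augment #2: 6→7→1 bottleneck 13, total now 24
augment #3: 6→2→3→1 bottleneck 5, total now 29
augment #4: 6→5→7→1 bottleneck 8, total now 37
augment #5: 6→5→2→3→1 bottleneck 1, total now 38
augment #6: 6→5→2→4→3→1 bottleneck 4, total now 42
augment #7: 6→5→7→4→3→1 bottleneck 4, total now 46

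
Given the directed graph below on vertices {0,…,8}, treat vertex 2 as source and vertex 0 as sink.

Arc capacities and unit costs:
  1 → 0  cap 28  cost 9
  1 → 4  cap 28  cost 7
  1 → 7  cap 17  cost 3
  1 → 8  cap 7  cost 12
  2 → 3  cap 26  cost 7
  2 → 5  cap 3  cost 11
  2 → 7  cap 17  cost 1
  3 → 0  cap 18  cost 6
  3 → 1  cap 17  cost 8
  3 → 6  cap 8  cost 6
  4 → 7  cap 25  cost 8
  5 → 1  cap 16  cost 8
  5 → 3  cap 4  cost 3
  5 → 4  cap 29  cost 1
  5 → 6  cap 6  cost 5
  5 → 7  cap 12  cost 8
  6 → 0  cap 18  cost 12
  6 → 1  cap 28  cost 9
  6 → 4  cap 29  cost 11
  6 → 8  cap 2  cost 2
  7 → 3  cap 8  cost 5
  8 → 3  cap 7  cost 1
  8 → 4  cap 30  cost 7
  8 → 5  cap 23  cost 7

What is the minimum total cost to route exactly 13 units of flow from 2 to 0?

shortest-cost path #1: 2→7→3→0 push 8 @ unit cost 12 (adds 96)
shortest-cost path #2: 2→3→0 push 5 @ unit cost 13 (adds 65)
total cost = 161

Minimum cost for 13 units: 161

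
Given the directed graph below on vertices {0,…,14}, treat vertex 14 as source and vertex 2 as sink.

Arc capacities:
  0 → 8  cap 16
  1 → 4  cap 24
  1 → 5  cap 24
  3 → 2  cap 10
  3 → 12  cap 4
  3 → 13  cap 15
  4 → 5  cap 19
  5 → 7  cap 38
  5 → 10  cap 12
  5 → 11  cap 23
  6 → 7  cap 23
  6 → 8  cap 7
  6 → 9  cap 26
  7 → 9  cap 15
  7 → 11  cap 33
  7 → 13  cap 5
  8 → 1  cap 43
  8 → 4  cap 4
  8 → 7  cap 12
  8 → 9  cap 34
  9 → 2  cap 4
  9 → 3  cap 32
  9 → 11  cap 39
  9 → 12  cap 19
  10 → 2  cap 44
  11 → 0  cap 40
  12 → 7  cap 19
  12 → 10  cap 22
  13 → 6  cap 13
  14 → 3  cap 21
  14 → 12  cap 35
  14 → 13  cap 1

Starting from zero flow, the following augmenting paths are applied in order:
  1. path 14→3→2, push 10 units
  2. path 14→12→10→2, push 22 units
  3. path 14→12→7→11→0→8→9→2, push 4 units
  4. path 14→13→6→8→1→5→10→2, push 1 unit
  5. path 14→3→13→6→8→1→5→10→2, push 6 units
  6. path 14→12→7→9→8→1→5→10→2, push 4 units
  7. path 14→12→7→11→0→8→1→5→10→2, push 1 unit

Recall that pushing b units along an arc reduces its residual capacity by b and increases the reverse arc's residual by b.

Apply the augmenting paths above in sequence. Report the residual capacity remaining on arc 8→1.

Residual capacity of (8,1): 31

after path 1 (14→3→2, push 10): res(8,1)=43
after path 2 (14→12→10→2, push 22): res(8,1)=43
after path 3 (14→12→7→11→0→8→9→2, push 4): res(8,1)=43
after path 4 (14→13→6→8→1→5→10→2, push 1): res(8,1)=42
after path 5 (14→3→13→6→8→1→5→10→2, push 6): res(8,1)=36
after path 6 (14→12→7→9→8→1→5→10→2, push 4): res(8,1)=32
after path 7 (14→12→7→11→0→8→1→5→10→2, push 1): res(8,1)=31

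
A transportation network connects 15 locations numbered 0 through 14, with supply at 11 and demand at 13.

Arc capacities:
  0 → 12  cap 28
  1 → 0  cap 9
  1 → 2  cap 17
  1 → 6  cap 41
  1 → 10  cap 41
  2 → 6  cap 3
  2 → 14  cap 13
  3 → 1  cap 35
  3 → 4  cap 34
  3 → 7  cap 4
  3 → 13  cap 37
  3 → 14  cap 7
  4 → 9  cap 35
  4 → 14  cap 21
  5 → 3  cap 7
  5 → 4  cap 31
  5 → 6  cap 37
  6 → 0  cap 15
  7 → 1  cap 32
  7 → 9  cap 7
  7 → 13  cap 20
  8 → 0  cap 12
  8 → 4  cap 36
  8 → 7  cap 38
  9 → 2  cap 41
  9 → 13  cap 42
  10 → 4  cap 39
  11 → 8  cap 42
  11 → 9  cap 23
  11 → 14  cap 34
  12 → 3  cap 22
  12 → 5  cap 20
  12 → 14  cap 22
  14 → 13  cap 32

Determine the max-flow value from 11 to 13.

Maximum flow value: 97

augment #1: 11→9→13 bottleneck 23, total now 23
augment #2: 11→14→13 bottleneck 32, total now 55
augment #3: 11→8→7→13 bottleneck 20, total now 75
augment #4: 11→8→4→9→13 bottleneck 19, total now 94
augment #5: 11→8→0→12→3→13 bottleneck 3, total now 97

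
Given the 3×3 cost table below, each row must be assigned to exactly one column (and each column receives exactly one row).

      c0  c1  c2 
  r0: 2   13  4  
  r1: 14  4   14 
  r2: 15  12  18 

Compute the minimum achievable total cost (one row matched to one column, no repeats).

Minimum assignment cost: 23

optimal assignment: row0→col2 (cost 4), row1→col1 (cost 4), row2→col0 (cost 15)
total = 4 + 4 + 15 = 23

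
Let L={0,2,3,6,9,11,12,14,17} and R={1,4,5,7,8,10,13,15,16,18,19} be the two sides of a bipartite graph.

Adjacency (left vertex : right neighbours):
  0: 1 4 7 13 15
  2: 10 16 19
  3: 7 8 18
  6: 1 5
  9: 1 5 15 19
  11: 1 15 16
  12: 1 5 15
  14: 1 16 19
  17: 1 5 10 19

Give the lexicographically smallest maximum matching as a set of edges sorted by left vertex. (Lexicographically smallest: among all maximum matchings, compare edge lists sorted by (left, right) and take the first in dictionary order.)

|M| = 8 (so the lex-smallest maximum matching has 8 edges)
process left vertices in ascending order; for each, take the smallest-labelled available neighbour that still permits 8 edges overall, or leave it unmatched if none does
lex-smallest matching: {0-4, 2-10, 3-7, 6-1, 9-5, 11-15, 14-16, 17-19}

Lex-smallest maximum matching: {(0,4), (2,10), (3,7), (6,1), (9,5), (11,15), (14,16), (17,19)}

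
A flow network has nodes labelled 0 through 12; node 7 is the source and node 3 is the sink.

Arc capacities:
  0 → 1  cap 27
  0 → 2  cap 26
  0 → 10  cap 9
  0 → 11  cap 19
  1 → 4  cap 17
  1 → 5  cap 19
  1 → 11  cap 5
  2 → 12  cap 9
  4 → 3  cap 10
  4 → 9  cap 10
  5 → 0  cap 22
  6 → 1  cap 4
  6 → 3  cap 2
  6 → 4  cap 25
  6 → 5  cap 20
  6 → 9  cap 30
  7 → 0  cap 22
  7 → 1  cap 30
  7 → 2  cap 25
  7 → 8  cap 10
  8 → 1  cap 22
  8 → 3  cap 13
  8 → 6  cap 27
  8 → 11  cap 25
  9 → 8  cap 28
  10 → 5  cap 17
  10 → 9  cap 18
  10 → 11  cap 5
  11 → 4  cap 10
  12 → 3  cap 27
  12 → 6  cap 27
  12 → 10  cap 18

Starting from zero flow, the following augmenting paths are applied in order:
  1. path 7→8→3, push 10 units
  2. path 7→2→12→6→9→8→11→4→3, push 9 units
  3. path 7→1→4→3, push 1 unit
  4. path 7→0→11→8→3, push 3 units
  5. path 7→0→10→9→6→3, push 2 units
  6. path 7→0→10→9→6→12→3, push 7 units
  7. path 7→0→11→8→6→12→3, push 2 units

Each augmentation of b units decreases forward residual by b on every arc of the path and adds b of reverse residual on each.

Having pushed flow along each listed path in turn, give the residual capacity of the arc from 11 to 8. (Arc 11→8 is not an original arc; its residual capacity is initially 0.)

Residual capacity of (11,8): 4

after path 1 (7→8→3, push 10): res(11,8)=0
after path 2 (7→2→12→6→9→8→11→4→3, push 9): res(11,8)=9
after path 3 (7→1→4→3, push 1): res(11,8)=9
after path 4 (7→0→11→8→3, push 3): res(11,8)=6
after path 5 (7→0→10→9→6→3, push 2): res(11,8)=6
after path 6 (7→0→10→9→6→12→3, push 7): res(11,8)=6
after path 7 (7→0→11→8→6→12→3, push 2): res(11,8)=4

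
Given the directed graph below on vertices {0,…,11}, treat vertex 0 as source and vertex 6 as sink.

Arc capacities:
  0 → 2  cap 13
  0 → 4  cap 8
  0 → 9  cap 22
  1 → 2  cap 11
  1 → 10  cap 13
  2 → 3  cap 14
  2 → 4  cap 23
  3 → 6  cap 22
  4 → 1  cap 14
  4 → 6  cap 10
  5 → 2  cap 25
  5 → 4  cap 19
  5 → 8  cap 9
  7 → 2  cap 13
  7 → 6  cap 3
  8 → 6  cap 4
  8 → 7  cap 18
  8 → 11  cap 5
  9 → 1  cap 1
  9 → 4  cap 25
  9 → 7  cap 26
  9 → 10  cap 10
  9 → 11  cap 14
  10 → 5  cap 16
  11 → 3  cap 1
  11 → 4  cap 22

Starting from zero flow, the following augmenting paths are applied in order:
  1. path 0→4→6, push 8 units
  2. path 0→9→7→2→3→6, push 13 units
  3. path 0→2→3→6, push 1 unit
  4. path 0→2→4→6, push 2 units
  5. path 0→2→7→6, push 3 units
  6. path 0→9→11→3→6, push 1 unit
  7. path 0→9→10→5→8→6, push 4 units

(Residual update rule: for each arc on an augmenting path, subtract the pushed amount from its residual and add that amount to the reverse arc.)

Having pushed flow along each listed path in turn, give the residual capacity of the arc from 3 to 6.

after path 1 (0→4→6, push 8): res(3,6)=22
after path 2 (0→9→7→2→3→6, push 13): res(3,6)=9
after path 3 (0→2→3→6, push 1): res(3,6)=8
after path 4 (0→2→4→6, push 2): res(3,6)=8
after path 5 (0→2→7→6, push 3): res(3,6)=8
after path 6 (0→9→11→3→6, push 1): res(3,6)=7
after path 7 (0→9→10→5→8→6, push 4): res(3,6)=7

Residual capacity of (3,6): 7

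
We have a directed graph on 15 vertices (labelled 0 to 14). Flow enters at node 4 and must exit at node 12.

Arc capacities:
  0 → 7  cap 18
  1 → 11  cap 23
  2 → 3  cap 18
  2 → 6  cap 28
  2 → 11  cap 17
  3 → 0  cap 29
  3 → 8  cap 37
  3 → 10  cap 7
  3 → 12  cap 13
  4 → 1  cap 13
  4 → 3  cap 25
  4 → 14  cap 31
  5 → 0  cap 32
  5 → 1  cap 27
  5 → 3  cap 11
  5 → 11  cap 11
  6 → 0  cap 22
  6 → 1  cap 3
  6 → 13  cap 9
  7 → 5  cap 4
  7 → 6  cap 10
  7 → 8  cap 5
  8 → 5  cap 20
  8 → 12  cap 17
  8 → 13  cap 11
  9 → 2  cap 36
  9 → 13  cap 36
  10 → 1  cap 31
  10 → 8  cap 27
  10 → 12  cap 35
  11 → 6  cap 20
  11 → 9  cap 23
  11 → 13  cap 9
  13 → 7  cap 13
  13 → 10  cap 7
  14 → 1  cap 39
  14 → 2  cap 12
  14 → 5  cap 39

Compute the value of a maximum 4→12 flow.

augment #1: 4→3→12 bottleneck 13, total now 13
augment #2: 4→3→8→12 bottleneck 12, total now 25
augment #3: 4→1→11→13→10→12 bottleneck 7, total now 32
augment #4: 4→14→2→3→8→12 bottleneck 5, total now 37
augment #5: 4→14→2→3→10→12 bottleneck 7, total now 44

Maximum flow value: 44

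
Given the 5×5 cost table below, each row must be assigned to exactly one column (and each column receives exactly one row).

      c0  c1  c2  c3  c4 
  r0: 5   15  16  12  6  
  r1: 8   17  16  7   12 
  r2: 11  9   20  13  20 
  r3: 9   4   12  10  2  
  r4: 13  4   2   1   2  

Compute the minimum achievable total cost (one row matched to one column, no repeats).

optimal assignment: row0→col0 (cost 5), row1→col3 (cost 7), row2→col1 (cost 9), row3→col4 (cost 2), row4→col2 (cost 2)
total = 5 + 7 + 9 + 2 + 2 = 25

Minimum assignment cost: 25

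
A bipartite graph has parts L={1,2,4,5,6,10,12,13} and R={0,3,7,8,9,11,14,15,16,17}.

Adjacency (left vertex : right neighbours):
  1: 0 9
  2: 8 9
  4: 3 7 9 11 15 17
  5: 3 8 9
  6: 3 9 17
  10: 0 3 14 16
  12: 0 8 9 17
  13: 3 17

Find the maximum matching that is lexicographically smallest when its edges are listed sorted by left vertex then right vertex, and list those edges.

|M| = 7 (so the lex-smallest maximum matching has 7 edges)
process left vertices in ascending order; for each, take the smallest-labelled available neighbour that still permits 7 edges overall, or leave it unmatched if none does
lex-smallest matching: {1-0, 2-8, 4-7, 5-3, 6-9, 10-14, 12-17}

Lex-smallest maximum matching: {(1,0), (2,8), (4,7), (5,3), (6,9), (10,14), (12,17)}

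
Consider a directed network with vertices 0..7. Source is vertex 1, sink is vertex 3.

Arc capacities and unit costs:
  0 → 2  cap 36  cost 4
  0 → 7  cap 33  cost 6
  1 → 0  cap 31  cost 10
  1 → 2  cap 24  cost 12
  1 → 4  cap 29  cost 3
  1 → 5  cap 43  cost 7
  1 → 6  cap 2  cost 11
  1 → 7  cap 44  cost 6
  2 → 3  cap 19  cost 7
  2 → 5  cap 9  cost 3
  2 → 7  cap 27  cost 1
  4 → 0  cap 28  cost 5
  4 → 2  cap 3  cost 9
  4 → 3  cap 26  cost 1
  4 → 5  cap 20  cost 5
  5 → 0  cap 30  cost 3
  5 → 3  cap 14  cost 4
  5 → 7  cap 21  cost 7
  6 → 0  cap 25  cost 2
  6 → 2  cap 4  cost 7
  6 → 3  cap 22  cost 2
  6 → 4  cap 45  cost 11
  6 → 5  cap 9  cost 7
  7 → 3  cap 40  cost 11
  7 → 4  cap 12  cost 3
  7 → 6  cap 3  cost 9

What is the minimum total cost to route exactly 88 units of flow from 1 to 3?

Minimum cost for 88 units: 1072

shortest-cost path #1: 1→4→3 push 26 @ unit cost 4 (adds 104)
shortest-cost path #2: 1→5→3 push 14 @ unit cost 11 (adds 154)
shortest-cost path #3: 1→6→3 push 2 @ unit cost 13 (adds 26)
shortest-cost path #4: 1→7→3 push 40 @ unit cost 17 (adds 680)
shortest-cost path #5: 1→7→6→3 push 3 @ unit cost 17 (adds 51)
shortest-cost path #6: 1→2→3 push 3 @ unit cost 19 (adds 57)
total cost = 1072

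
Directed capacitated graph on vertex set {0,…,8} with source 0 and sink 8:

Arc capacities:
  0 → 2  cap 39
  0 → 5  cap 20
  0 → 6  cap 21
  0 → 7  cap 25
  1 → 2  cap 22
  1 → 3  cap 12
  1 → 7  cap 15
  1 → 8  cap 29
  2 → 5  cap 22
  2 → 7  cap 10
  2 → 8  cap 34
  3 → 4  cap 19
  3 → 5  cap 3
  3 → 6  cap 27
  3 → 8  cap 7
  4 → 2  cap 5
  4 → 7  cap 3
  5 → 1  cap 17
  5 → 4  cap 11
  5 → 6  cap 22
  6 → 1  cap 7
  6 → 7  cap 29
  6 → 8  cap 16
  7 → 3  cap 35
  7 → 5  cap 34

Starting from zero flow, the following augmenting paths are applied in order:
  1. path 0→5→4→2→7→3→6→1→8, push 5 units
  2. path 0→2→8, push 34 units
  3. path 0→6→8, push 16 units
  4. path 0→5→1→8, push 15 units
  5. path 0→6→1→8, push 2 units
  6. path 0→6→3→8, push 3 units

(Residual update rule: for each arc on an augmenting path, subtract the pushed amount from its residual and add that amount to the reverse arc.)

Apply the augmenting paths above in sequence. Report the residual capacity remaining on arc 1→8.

after path 1 (0→5→4→2→7→3→6→1→8, push 5): res(1,8)=24
after path 2 (0→2→8, push 34): res(1,8)=24
after path 3 (0→6→8, push 16): res(1,8)=24
after path 4 (0→5→1→8, push 15): res(1,8)=9
after path 5 (0→6→1→8, push 2): res(1,8)=7
after path 6 (0→6→3→8, push 3): res(1,8)=7

Residual capacity of (1,8): 7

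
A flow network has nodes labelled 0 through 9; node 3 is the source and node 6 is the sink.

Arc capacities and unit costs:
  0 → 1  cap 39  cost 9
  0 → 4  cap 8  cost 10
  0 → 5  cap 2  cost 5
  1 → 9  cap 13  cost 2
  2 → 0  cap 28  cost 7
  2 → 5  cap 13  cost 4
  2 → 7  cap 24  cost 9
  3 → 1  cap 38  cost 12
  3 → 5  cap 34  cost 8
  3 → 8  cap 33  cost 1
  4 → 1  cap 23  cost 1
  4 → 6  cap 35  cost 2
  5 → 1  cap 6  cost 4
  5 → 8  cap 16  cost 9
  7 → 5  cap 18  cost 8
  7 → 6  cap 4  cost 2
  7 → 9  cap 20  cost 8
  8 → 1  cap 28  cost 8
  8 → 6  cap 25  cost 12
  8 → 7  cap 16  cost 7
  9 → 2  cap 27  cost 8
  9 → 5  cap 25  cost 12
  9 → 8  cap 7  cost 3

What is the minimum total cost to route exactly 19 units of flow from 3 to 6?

shortest-cost path #1: 3→8→7→6 push 4 @ unit cost 10 (adds 40)
shortest-cost path #2: 3→8→6 push 15 @ unit cost 13 (adds 195)
total cost = 235

Minimum cost for 19 units: 235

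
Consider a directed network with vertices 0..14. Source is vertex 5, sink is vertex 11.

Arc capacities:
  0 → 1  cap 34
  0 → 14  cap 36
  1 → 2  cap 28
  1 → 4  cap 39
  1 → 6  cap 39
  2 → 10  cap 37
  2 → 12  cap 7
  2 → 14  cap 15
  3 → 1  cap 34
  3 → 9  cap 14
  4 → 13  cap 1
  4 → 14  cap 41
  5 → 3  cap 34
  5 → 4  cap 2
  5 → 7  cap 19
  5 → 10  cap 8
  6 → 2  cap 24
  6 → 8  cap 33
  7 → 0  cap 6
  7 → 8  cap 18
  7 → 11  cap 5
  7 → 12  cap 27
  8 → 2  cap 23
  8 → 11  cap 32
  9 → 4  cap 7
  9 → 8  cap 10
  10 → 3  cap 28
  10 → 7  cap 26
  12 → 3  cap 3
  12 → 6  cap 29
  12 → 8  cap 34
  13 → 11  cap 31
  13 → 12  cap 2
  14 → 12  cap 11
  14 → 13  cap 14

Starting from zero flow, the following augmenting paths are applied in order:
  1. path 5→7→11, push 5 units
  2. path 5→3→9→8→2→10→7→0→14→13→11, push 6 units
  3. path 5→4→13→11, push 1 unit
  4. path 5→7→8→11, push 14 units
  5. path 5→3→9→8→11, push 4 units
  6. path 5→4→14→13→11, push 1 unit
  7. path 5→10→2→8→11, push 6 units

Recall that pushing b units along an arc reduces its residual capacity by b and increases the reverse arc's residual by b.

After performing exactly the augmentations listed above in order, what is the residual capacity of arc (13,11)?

after path 1 (5→7→11, push 5): res(13,11)=31
after path 2 (5→3→9→8→2→10→7→0→14→13→11, push 6): res(13,11)=25
after path 3 (5→4→13→11, push 1): res(13,11)=24
after path 4 (5→7→8→11, push 14): res(13,11)=24
after path 5 (5→3→9→8→11, push 4): res(13,11)=24
after path 6 (5→4→14→13→11, push 1): res(13,11)=23
after path 7 (5→10→2→8→11, push 6): res(13,11)=23

Residual capacity of (13,11): 23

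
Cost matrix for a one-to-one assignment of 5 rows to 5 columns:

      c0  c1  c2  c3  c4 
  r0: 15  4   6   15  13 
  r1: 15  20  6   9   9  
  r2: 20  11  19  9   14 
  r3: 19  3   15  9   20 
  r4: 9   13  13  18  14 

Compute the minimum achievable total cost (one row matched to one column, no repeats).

optimal assignment: row0→col2 (cost 6), row1→col4 (cost 9), row2→col3 (cost 9), row3→col1 (cost 3), row4→col0 (cost 9)
total = 6 + 9 + 9 + 3 + 9 = 36

Minimum assignment cost: 36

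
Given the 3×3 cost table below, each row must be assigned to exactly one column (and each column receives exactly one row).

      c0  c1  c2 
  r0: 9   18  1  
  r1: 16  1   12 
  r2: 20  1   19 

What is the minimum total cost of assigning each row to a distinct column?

Minimum assignment cost: 18

optimal assignment: row0→col2 (cost 1), row1→col0 (cost 16), row2→col1 (cost 1)
total = 1 + 16 + 1 = 18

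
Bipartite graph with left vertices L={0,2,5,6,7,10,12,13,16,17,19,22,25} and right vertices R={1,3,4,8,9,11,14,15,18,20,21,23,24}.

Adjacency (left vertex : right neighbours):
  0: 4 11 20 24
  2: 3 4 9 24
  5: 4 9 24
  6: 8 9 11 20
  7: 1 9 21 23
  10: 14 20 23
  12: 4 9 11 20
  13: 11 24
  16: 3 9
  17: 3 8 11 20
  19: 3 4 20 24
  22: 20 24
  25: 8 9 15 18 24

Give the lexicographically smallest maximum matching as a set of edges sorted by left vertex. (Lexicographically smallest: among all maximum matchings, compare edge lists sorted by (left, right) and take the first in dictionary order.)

|M| = 10 (so the lex-smallest maximum matching has 10 edges)
process left vertices in ascending order; for each, take the smallest-labelled available neighbour that still permits 10 edges overall, or leave it unmatched if none does
lex-smallest matching: {0-4, 2-3, 5-9, 6-8, 7-1, 10-14, 12-11, 13-24, 17-20, 25-15}

Lex-smallest maximum matching: {(0,4), (2,3), (5,9), (6,8), (7,1), (10,14), (12,11), (13,24), (17,20), (25,15)}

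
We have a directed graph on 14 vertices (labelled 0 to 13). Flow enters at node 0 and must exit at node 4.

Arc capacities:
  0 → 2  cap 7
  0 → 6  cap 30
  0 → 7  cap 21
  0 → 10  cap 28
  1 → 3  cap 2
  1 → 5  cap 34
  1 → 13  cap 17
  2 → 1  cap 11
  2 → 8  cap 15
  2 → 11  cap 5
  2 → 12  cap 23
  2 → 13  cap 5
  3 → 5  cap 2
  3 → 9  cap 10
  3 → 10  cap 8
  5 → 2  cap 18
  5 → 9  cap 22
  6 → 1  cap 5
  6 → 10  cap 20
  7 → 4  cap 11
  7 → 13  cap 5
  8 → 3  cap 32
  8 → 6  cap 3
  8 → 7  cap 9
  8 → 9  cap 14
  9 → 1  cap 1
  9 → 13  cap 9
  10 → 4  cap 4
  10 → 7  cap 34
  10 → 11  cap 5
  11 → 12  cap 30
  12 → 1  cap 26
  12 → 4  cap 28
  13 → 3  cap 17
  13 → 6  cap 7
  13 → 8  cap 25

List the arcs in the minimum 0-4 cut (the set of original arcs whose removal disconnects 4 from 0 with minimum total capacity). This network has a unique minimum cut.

augment #1: 0→7→4 push 11
augment #2: 0→10→4 push 4
augment #3: 0→2→12→4 push 7
augment #4: 0→10→11→12→4 push 5
augment #5: 0→6→1→5→2→12→4 push 5
augment #6: 0→7→13→3→5→2→12→4 push 2
augment #7: 0→7→13→3→9→1→5→2→12→4 push 1
max flow = 35; residual-reachable set from 0 gives S-side
cut edges (S→T): {(0,2), (3,5), (6,1), (7,4), (9,1), (10,4), (10,11)} total cap 35

Min-cut arcs: {(0,2), (3,5), (6,1), (7,4), (9,1), (10,4), (10,11)} (total capacity 35)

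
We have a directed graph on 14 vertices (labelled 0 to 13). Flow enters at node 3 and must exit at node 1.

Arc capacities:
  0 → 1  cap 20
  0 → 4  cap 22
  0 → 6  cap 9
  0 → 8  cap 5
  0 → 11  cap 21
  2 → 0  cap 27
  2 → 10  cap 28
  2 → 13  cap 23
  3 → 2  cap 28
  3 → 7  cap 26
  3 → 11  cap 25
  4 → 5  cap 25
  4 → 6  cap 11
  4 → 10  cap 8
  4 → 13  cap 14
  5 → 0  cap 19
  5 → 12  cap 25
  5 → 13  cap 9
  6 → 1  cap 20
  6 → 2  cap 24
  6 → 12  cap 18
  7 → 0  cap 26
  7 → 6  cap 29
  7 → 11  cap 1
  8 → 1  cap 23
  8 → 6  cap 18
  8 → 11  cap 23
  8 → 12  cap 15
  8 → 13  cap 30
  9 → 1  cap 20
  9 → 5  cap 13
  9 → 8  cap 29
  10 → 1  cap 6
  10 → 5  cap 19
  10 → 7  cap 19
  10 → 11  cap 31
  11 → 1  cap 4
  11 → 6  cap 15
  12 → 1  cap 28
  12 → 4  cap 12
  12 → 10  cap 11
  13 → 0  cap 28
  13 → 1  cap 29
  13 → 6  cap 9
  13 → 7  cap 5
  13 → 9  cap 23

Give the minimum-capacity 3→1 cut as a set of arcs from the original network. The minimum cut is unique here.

Min-cut arcs: {(3,2), (3,7), (11,1), (11,6)} (total capacity 73)

augment #1: 3→11→1 push 4
augment #2: 3→2→0→1 push 20
augment #3: 3→2→10→1 push 6
augment #4: 3→2→13→1 push 2
augment #5: 3→7→6→1 push 20
augment #6: 3→7→0→8→1 push 5
augment #7: 3→7→6→12→1 push 1
augment #8: 3→11→6→12→1 push 15
max flow = 73; residual-reachable set from 3 gives S-side
cut edges (S→T): {(3,2), (3,7), (11,1), (11,6)} total cap 73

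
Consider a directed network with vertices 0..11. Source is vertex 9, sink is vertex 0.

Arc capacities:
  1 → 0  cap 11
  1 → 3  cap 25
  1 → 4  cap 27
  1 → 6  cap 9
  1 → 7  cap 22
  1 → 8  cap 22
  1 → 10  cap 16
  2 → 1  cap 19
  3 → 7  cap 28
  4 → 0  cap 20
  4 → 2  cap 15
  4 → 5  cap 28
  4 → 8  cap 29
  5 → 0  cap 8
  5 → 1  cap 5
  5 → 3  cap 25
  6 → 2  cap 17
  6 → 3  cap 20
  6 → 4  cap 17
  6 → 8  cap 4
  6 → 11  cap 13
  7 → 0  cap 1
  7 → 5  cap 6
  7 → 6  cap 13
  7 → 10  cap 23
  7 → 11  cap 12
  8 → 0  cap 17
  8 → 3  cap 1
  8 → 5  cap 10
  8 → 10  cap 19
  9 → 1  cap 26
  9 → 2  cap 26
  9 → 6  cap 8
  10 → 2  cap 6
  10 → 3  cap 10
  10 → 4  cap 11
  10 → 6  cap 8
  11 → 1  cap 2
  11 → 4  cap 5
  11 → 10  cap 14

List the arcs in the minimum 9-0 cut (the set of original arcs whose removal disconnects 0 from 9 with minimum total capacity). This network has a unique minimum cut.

Min-cut arcs: {(2,1), (9,1), (9,6)} (total capacity 53)

augment #1: 9→1→0 push 11
augment #2: 9→1→4→0 push 15
augment #3: 9→6→4→0 push 5
augment #4: 9→6→8→0 push 3
augment #5: 9→2→1→7→0 push 1
augment #6: 9→2→1→8→0 push 14
augment #7: 9→2→1→4→5→0 push 4
max flow = 53; residual-reachable set from 9 gives S-side
cut edges (S→T): {(2,1), (9,1), (9,6)} total cap 53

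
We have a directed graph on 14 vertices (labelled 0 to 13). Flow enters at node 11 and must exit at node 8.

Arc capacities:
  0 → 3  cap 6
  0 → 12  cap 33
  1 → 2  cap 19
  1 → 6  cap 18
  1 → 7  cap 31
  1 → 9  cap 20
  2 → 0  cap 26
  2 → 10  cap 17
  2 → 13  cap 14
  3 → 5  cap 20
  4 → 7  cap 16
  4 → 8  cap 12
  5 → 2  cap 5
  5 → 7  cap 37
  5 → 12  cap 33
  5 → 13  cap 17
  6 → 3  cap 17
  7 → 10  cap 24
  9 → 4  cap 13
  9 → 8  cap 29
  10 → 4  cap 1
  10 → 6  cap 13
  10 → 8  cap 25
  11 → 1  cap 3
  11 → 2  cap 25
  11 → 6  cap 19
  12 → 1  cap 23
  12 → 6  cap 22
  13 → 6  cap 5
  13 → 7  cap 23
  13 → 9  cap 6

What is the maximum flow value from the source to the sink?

augment #1: 11→1→9→8 bottleneck 3, total now 3
augment #2: 11→2→10→8 bottleneck 17, total now 20
augment #3: 11→2→13→9→8 bottleneck 6, total now 26
augment #4: 11→2→13→7→10→8 bottleneck 2, total now 28
augment #5: 11→6→3→5→7→10→8 bottleneck 6, total now 34
augment #6: 11→6→3→5→7→10→4→8 bottleneck 1, total now 35
augment #7: 11→6→3→5→12→1→9→8 bottleneck 10, total now 45

Maximum flow value: 45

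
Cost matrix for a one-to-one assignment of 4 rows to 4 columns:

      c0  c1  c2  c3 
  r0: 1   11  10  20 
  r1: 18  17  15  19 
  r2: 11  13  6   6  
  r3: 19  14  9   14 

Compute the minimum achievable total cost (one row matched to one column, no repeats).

Minimum assignment cost: 33

optimal assignment: row0→col0 (cost 1), row1→col1 (cost 17), row2→col3 (cost 6), row3→col2 (cost 9)
total = 1 + 17 + 6 + 9 = 33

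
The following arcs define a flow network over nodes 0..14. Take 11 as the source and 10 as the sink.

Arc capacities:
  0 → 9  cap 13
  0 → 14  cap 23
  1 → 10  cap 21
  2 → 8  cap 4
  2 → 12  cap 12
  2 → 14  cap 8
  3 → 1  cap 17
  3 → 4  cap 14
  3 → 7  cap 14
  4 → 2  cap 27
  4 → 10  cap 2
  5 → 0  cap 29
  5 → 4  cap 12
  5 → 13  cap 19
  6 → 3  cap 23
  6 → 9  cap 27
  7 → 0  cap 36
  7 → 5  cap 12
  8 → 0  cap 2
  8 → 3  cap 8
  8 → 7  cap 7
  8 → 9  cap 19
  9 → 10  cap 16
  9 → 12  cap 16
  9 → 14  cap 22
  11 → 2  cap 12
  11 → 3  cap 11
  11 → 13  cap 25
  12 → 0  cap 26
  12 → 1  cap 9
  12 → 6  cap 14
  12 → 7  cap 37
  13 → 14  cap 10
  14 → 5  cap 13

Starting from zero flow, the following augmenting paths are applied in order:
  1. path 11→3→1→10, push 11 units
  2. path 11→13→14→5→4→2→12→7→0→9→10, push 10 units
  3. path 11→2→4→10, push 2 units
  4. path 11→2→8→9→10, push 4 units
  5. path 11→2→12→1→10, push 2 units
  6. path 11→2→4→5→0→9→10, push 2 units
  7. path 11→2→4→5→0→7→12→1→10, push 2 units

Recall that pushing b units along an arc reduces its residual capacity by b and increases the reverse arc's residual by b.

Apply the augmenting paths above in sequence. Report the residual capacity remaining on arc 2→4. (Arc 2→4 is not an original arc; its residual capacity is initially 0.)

after path 1 (11→3→1→10, push 11): res(2,4)=0
after path 2 (11→13→14→5→4→2→12→7→0→9→10, push 10): res(2,4)=10
after path 3 (11→2→4→10, push 2): res(2,4)=8
after path 4 (11→2→8→9→10, push 4): res(2,4)=8
after path 5 (11→2→12→1→10, push 2): res(2,4)=8
after path 6 (11→2→4→5→0→9→10, push 2): res(2,4)=6
after path 7 (11→2→4→5→0→7→12→1→10, push 2): res(2,4)=4

Residual capacity of (2,4): 4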